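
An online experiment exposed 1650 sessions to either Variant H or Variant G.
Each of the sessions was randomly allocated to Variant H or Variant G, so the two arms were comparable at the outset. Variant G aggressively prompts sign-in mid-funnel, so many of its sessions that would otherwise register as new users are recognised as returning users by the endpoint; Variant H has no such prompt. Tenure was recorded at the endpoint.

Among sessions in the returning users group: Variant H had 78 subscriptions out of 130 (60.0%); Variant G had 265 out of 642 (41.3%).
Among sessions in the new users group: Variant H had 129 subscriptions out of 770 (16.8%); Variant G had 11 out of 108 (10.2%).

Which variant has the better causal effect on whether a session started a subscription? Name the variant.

Variant G

Variant H is higher inside every user tenure stratum but Variant G is higher in aggregate. Whether to stratify depends on how user tenure relates to the variant.
User tenure is recorded after the variant and is itself shifted by it — it sits on the causal path from variant to outcome. Conditioning on a mediator would strip out part of the effect we want; the pooled comparison gives the total causal effect.
Pooled: Variant H 23.0% vs Variant G 36.8%; Variant G is higher overall.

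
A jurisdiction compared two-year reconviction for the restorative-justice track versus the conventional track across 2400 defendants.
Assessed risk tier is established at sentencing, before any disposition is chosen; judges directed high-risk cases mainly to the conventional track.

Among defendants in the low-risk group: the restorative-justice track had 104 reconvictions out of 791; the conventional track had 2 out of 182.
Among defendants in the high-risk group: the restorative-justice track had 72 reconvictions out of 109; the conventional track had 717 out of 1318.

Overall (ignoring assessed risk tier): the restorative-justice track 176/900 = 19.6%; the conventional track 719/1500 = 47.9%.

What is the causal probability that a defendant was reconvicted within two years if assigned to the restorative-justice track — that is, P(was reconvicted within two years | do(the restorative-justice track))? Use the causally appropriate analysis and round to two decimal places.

0.45

Assessed risk tier differs across dispositions for reasons unrelated to any effect of the disposition itself, and it separately predicts the outcome — a classic confounder. We must compare within assessed risk tier levels.
Standardising the restorative-justice track to the population assessed risk tier mix: 0.405·104/791 + 0.595·72/109 = 0.446.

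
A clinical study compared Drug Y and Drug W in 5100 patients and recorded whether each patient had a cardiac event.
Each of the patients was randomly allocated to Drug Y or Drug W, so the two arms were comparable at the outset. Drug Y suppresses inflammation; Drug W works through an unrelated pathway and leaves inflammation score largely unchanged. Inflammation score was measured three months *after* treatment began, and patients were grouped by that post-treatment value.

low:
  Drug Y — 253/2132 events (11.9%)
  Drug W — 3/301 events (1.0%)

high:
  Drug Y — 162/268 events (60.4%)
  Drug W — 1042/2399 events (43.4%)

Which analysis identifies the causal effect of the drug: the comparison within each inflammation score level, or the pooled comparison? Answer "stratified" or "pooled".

The inflammation score-specific comparison favours Drug W throughout, but the pooled figures favour Drug Y. The question is whether to condition on inflammation score.
Inflammation score here is a post-treatment variable shaped by the drug; conditioning on it would introduce bias rather than remove it. The overall comparison is the causal one.
Pooled: Drug Y 17.3% vs Drug W 38.7%; Drug Y is lower overall.

pooled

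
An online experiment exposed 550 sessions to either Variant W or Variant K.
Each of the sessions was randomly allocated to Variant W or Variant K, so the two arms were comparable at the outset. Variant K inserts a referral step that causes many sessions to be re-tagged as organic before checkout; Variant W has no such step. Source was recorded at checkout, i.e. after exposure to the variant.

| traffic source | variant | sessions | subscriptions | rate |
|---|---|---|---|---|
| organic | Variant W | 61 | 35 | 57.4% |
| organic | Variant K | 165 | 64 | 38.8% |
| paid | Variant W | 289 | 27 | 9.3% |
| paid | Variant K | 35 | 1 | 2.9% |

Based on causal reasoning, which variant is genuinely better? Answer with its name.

The stratified and pooled comparisons disagree (Variant W wins within each traffic source; Variant K wins overall), so the answer turns on the causal role of traffic source.
Traffic source lies on the pathway variant → traffic source → outcome, so adjusting for it blocks the indirect effect. For the total causal effect of variant, use the unadjusted pooled rates.
Pooled: Variant W 17.7% vs Variant K 32.5%; Variant K is higher overall.

Variant K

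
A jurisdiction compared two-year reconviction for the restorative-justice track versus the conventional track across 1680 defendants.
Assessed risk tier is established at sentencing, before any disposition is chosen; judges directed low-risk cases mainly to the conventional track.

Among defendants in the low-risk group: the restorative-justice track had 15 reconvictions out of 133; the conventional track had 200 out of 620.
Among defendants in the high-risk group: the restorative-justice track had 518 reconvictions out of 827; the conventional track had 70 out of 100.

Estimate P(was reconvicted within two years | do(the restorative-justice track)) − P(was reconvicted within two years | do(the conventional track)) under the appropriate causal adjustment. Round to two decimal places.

The stratified and pooled comparisons disagree (the restorative-justice track wins within each assessed risk tier; the conventional track wins overall), so the answer turns on the causal role of assessed risk tier.
Nothing the disposition does changes assessed risk tier; the imbalance is an allocation artefact. With assessed risk tier also predicting the outcome, the pooled figure is confounded, and the within-stratum comparison is the causal one.
Adjusting over the population distribution of assessed risk tier: 0.448·(0.113−0.323) + 0.552·(0.626−0.700) = -0.135.

-0.13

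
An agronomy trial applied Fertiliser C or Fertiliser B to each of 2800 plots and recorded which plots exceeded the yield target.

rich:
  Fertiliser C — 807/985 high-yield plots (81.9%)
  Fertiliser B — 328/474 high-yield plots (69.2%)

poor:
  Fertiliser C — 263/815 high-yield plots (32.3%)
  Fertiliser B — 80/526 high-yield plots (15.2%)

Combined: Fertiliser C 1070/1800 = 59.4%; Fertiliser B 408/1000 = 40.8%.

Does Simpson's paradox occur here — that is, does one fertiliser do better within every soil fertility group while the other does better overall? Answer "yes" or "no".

Within each soil fertility level (rich 81.9% vs 69.2%; poor 32.3% vs 15.2%), Fertiliser C has the higher rate every time. Pooled: 59.4% vs 40.8% — Fertiliser C has the higher rate overall. They agree.

no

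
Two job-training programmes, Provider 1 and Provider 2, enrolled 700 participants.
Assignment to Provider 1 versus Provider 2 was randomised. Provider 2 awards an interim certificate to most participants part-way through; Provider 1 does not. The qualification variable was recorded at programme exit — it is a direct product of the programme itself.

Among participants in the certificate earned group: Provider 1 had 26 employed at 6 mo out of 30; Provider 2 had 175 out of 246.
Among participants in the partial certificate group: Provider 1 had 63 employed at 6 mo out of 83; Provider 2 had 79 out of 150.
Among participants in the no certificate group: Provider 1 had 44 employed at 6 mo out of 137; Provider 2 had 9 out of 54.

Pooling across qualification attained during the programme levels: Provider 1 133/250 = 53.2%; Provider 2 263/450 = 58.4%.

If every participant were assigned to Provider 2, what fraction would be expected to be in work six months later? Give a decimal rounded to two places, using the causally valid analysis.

Within every qualification attained during the programme level Provider 1 has the higher rate, yet pooled Provider 2 does — Simpson's reversal.
Because the programme influences qualification attained during the programme, qualification attained during the programme is a post-treatment mediator, not a confounder. Stratifying on it would bias the estimate; the causal effect is the crude pooled difference.
So P(outcome | do(Provider 2)) is just the pooled rate for Provider 2: 263/450 = 0.584.

0.58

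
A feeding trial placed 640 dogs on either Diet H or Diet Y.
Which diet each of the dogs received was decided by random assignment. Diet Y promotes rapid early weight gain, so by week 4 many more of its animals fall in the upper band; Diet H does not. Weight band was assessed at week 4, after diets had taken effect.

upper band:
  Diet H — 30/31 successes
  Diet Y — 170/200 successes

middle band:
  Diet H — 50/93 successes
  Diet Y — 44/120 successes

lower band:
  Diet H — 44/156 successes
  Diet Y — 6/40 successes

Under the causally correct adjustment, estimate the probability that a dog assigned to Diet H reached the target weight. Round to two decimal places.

0.44

The week-4 weight band-specific comparison favours Diet H throughout, but the pooled figures favour Diet Y. The question is whether to condition on week-4 weight band.
Week-4 weight band is downstream of the diet. One should not condition on a consequence of treatment, so the overall rates are the right comparison.
So P(outcome | do(Diet H)) is just the pooled rate for Diet H: 124/280 = 0.443.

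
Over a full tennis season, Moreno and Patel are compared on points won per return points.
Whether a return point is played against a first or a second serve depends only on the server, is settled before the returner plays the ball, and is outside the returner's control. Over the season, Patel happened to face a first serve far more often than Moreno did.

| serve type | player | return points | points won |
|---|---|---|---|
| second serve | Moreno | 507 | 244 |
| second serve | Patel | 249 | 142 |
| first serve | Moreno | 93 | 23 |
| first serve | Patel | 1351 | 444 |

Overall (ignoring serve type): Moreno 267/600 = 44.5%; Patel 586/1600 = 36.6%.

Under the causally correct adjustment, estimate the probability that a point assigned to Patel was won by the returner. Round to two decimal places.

Within every serve type level Patel has the higher rate, yet pooled Moreno does — Simpson's reversal.
Serve type satisfies the back-door criterion: it is not a descendant of the player, and it blocks the spurious path from player to outcome. Adjusting for it (i.e., using the within-serve type rates) gives the causal effect.
Standardising Patel to the population serve type mix: 0.344·142/249 + 0.656·444/1351 = 0.412.

0.41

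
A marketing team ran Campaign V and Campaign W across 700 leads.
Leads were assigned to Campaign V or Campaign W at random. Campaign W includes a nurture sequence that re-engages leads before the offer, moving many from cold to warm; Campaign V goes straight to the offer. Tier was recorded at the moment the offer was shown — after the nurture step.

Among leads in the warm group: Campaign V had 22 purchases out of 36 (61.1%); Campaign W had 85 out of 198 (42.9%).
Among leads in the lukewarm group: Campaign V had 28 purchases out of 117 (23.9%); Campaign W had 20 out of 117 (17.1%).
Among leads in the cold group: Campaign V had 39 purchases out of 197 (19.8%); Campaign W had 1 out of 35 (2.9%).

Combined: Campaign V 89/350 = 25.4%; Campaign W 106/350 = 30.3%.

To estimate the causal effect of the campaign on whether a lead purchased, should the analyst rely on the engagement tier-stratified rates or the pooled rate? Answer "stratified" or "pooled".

Within every engagement tier level Campaign V has the higher rate, yet pooled Campaign W does — Simpson's reversal.
Stratifying would compare campaigns among leads the campaigns themselves sorted into engagement tier groups — a form of selection on an intermediate. The unconditioned pooled rates give the total causal effect.
Pooled: Campaign V 25.4% vs Campaign W 30.3%; Campaign W is higher overall.

pooled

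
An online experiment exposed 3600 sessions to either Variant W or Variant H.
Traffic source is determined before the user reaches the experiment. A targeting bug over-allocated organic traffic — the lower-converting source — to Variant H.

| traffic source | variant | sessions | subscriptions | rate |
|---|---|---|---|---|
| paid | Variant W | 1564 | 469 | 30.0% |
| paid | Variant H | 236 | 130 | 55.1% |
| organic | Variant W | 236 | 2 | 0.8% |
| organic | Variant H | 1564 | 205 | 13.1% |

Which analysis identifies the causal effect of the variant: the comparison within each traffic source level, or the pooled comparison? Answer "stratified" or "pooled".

Nothing the variant does changes traffic source; the imbalance is an allocation artefact. With traffic source also predicting the outcome, the pooled figure is confounded, and the within-stratum comparison is the causal one.
Within each level — paid: 30.0% vs 55.1%; organic: 0.8% vs 13.1% — Variant H is higher every time.

stratified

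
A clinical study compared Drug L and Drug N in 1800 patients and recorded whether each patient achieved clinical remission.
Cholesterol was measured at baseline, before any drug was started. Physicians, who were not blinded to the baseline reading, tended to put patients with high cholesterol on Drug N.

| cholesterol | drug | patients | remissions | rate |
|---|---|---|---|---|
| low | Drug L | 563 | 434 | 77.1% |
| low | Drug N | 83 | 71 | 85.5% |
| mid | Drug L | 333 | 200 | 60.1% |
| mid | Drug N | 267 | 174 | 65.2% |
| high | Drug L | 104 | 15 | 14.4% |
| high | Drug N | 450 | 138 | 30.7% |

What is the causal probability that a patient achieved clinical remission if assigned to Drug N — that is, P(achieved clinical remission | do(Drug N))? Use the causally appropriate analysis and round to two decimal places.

Here cholesterol is a common cause — it drives both which drug a case falls under and the outcome. The crude comparison mixes populations; the stratum-specific rates are the causally relevant ones.
Standardising Drug N to the population cholesterol mix: 0.359·71/83 + 0.333·174/267 + 0.308·138/450 = 0.619.

0.62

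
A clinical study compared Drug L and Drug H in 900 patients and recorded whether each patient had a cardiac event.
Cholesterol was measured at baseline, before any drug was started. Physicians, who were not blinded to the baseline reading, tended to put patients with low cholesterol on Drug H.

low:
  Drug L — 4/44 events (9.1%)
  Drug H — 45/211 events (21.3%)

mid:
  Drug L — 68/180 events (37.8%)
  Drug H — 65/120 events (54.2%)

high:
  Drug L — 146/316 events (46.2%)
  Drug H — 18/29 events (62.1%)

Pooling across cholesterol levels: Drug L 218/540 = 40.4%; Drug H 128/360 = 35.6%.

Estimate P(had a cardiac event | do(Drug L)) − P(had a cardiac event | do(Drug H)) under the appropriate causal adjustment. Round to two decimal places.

-0.15

Within every cholesterol level Drug L has the lower rate, yet pooled Drug H does — Simpson's reversal.
Cholesterol is set before the drug has any effect — it is not caused by the drug — and it independently drives the outcome. That makes it a confounder, so the causal comparison is within cholesterol levels.
Adjusting over the population distribution of cholesterol: 0.283·(0.091−0.213) + 0.333·(0.378−0.542) + 0.383·(0.462−0.621) = -0.150.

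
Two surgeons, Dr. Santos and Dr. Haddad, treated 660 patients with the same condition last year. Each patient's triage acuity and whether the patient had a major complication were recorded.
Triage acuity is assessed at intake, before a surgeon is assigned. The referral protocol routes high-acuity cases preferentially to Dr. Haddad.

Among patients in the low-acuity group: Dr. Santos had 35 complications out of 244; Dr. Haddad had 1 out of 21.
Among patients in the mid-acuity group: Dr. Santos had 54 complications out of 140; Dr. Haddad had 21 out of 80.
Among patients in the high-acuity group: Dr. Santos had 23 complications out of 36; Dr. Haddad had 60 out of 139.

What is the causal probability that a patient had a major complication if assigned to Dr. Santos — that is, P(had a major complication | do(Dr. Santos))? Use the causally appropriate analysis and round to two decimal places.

0.36

Triage acuity satisfies the back-door criterion: it is not a descendant of the surgeon, and it blocks the spurious path from surgeon to outcome. Adjusting for it (i.e., using the within-triage acuity rates) gives the causal effect.
Standardising Dr. Santos to the population triage acuity mix: 0.402·35/244 + 0.333·54/140 + 0.265·23/36 = 0.356.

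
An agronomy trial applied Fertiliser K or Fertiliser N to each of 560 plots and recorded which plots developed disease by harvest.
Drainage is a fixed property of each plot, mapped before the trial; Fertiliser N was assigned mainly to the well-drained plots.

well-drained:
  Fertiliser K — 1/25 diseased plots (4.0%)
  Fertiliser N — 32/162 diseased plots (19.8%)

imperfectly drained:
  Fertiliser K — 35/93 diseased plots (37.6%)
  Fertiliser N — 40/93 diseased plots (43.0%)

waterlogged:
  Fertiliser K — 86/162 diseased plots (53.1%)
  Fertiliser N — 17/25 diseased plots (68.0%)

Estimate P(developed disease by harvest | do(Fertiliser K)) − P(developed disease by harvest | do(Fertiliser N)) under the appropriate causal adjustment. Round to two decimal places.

-0.12

Fertiliser K is lower inside every field drainage stratum but Fertiliser N is lower in aggregate. Whether to stratify depends on how field drainage relates to the fertiliser.
Field drainage satisfies the back-door criterion: it is not a descendant of the fertiliser, and it blocks the spurious path from fertiliser to outcome. Adjusting for it (i.e., using the within-field drainage rates) gives the causal effect.
Adjusting over the population distribution of field drainage: 0.334·(0.040−0.198) + 0.332·(0.376−0.430) + 0.334·(0.531−0.680) = -0.120.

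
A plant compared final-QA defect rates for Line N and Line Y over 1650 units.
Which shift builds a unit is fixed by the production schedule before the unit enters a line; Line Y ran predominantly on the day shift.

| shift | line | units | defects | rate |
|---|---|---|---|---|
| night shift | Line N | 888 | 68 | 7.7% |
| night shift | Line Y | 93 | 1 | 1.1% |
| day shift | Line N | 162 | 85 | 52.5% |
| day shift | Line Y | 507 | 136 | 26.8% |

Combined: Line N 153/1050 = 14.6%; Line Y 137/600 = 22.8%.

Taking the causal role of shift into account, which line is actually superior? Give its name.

Within every shift level Line Y has the lower rate, yet pooled Line N does — Simpson's reversal.
Nothing the line does changes shift; the imbalance is an allocation artefact. With shift also predicting the outcome, the pooled figure is confounded, and the within-stratum comparison is the causal one.
Within each level — night shift: 7.7% vs 1.1%; day shift: 52.5% vs 26.8% — Line Y is lower every time.

Line Y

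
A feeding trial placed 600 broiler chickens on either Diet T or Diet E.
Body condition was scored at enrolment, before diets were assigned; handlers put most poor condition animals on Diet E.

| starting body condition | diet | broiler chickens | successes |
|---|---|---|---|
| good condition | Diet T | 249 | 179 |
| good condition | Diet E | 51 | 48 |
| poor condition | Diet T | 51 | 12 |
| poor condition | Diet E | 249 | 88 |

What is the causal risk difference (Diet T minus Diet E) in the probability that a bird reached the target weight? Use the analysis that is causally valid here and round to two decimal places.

-0.17

Nothing the diet does changes starting body condition; the imbalance is an allocation artefact. With starting body condition also predicting the outcome, the pooled figure is confounded, and the within-stratum comparison is the causal one.
Adjusting over the population distribution of starting body condition: 0.500·(0.719−0.941) + 0.500·(0.235−0.353) = -0.170.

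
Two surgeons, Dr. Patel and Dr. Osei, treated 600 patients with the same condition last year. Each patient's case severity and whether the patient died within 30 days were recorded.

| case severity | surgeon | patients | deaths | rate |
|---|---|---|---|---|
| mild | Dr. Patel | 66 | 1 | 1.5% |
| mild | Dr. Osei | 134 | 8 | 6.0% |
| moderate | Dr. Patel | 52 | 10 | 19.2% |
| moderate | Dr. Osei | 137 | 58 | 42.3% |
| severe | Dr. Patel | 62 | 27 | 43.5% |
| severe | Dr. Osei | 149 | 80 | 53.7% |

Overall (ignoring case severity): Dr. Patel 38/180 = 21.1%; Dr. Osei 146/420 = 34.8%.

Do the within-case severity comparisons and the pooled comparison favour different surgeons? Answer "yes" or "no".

Within each case severity level (mild 1.5% vs 6.0%; moderate 19.2% vs 42.3%; severe 43.5% vs 53.7%), Dr. Patel has the lower rate every time. Pooled: 21.1% vs 34.8% — Dr. Patel has the lower rate overall. They agree.

no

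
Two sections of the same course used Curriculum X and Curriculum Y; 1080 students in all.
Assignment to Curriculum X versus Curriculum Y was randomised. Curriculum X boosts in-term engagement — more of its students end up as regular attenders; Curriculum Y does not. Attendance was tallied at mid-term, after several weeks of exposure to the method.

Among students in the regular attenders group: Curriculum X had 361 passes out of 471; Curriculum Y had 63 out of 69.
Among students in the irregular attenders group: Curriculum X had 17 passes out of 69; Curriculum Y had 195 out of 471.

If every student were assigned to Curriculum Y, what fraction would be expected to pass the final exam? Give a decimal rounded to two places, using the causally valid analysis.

0.48

Curriculum Y is higher inside every mid-term attendance stratum but Curriculum X is higher in aggregate. Whether to stratify depends on how mid-term attendance relates to the teaching method.
Stratifying would compare teaching methods among students the teaching methods themselves sorted into mid-term attendance groups — a form of selection on an intermediate. The unconditioned pooled rates give the total causal effect.
So P(outcome | do(Curriculum Y)) is just the pooled rate for Curriculum Y: 258/540 = 0.478.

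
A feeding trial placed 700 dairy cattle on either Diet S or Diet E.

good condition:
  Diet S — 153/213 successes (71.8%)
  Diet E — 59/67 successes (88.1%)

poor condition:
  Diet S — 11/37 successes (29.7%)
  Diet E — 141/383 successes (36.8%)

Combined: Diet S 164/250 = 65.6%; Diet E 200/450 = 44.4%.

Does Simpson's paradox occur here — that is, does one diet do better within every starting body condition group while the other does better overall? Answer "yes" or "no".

yes

Within each starting body condition level (good condition 71.8% vs 88.1%; poor condition 29.7% vs 36.8%), Diet E has the higher rate every time. Pooled: 65.6% vs 44.4% — Diet S has the higher rate overall. The two comparisons disagree.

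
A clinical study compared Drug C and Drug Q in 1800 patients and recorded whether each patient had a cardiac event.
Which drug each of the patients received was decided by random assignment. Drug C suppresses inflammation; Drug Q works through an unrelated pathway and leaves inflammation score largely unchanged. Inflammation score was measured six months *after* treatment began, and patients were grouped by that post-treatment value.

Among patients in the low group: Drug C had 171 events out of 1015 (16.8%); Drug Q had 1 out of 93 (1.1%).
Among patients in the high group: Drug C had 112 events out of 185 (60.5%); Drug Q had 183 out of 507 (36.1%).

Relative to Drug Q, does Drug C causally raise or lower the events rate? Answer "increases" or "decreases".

Drug Q is lower inside every inflammation score stratum but Drug C is lower in aggregate. Whether to stratify depends on how inflammation score relates to the drug.
The distribution of inflammation score is itself part of what the drug does — it is an intermediate outcome. Holding it fixed would remove that part of the effect; the total effect is the pooled difference.
Pooled: Drug C 23.6% vs Drug Q 30.7%; Drug C is lower overall.

decreases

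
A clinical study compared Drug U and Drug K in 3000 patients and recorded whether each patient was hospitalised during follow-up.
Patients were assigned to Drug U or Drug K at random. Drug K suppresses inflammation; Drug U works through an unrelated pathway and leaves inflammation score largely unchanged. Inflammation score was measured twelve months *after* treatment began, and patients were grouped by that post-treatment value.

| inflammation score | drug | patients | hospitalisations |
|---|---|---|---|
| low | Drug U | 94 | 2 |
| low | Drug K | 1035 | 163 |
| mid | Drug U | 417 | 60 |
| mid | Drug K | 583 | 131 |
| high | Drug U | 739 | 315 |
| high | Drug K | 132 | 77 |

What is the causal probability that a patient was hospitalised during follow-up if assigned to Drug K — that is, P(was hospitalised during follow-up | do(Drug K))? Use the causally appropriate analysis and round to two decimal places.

0.21

Drug U is lower inside every inflammation score stratum but Drug K is lower in aggregate. Whether to stratify depends on how inflammation score relates to the drug.
Because the drug influences inflammation score, inflammation score is a post-treatment mediator, not a confounder. Stratifying on it would bias the estimate; the causal effect is the crude pooled difference.
So P(outcome | do(Drug K)) is just the pooled rate for Drug K: 371/1750 = 0.212.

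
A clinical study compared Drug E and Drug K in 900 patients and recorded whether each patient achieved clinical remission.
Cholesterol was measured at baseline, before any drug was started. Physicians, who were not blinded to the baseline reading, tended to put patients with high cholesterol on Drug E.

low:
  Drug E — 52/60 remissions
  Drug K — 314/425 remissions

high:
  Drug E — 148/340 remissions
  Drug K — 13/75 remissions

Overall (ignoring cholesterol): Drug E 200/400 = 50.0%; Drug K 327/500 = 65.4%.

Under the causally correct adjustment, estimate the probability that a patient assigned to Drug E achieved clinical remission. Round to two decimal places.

0.67

Cholesterol differs across drugs for reasons unrelated to any effect of the drug itself, and it separately predicts the outcome — a classic confounder. We must compare within cholesterol levels.
Standardising Drug E to the population cholesterol mix: 0.539·52/60 + 0.461·148/340 = 0.668.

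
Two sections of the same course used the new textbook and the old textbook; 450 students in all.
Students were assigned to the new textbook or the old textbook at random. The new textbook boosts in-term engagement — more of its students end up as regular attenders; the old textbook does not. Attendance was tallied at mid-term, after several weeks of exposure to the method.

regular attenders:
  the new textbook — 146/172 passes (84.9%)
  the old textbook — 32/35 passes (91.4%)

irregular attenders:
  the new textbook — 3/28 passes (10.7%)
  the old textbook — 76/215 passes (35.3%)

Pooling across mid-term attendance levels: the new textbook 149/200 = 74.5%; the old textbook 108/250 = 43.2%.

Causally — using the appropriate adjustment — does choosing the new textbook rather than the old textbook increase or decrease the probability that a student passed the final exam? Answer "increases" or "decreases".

Stratifying would compare teaching methods among students the teaching methods themselves sorted into mid-term attendance groups — a form of selection on an intermediate. The unconditioned pooled rates give the total causal effect.
Pooled: the new textbook 74.5% vs the old textbook 43.2%; the new textbook is higher overall.

increases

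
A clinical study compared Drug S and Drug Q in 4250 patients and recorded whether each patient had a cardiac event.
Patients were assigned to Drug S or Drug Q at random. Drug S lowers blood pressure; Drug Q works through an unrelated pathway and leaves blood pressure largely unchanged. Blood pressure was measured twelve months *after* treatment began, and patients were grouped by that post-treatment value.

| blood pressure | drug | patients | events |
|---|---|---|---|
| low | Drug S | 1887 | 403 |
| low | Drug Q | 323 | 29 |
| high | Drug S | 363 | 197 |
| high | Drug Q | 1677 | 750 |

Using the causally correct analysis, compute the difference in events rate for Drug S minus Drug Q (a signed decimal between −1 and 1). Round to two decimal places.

-0.12

The distribution of blood pressure is itself part of what the drug does — it is an intermediate outcome. Holding it fixed would remove that part of the effect; the total effect is the pooled difference.
The causal difference is the pooled difference: 0.267 − 0.390 = -0.123.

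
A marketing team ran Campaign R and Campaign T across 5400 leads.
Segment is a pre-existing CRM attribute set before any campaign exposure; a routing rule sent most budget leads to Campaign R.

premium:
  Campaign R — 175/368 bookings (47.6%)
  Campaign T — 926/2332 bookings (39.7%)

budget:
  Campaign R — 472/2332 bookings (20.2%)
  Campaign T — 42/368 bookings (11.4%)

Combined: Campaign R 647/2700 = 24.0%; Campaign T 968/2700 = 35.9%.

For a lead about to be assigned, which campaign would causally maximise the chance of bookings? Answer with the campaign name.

Within every customer segment level Campaign R has the higher rate, yet pooled Campaign T does — Simpson's reversal.
Here customer segment is a common cause — it drives both which campaign a case falls under and the outcome. The crude comparison mixes populations; the stratum-specific rates are the causally relevant ones.
Within each level — premium: 47.6% vs 39.7%; budget: 20.2% vs 11.4% — Campaign R is higher every time.

Campaign R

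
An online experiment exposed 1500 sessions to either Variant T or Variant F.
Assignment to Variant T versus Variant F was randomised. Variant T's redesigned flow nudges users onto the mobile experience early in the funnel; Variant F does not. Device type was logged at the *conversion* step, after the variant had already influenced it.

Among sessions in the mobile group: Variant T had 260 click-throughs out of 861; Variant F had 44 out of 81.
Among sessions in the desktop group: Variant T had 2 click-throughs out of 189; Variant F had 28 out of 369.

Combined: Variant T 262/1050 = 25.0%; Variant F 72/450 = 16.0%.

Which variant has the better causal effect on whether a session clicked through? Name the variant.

Variant T

Variant F is higher inside every device type stratum but Variant T is higher in aggregate. Whether to stratify depends on how device type relates to the variant.
Stratifying would compare variants among sessions the variants themselves sorted into device type groups — a form of selection on an intermediate. The unconditioned pooled rates give the total causal effect.
Pooled: Variant T 25.0% vs Variant F 16.0%; Variant T is higher overall.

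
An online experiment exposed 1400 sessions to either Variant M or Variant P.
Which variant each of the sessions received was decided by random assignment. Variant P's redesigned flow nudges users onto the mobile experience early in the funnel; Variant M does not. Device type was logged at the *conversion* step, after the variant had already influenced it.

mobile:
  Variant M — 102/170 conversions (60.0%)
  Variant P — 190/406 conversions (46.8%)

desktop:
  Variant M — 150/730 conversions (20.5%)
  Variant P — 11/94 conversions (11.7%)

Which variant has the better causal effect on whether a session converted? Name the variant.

The stratified and pooled comparisons disagree (Variant M wins within each device type; Variant P wins overall), so the answer turns on the causal role of device type.
Device type is recorded after the variant and is itself shifted by it — it sits on the causal path from variant to outcome. Conditioning on a mediator would strip out part of the effect we want; the pooled comparison gives the total causal effect.
Pooled: Variant M 28.0% vs Variant P 40.2%; Variant P is higher overall.

Variant P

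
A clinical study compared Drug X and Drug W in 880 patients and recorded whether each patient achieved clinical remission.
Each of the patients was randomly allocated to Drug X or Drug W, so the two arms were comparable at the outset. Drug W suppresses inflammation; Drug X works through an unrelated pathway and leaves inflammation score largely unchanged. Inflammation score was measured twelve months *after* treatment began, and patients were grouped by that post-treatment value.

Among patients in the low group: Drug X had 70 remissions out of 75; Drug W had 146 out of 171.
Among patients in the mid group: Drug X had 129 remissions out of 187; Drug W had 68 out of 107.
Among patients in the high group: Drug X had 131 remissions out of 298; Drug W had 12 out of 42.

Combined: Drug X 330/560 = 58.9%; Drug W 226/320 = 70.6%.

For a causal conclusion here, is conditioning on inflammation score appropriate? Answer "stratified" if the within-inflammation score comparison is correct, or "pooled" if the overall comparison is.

Inflammation score lies on the pathway drug → inflammation score → outcome, so adjusting for it blocks the indirect effect. For the total causal effect of drug, use the unadjusted pooled rates.
Pooled: Drug X 58.9% vs Drug W 70.6%; Drug W is higher overall.

pooled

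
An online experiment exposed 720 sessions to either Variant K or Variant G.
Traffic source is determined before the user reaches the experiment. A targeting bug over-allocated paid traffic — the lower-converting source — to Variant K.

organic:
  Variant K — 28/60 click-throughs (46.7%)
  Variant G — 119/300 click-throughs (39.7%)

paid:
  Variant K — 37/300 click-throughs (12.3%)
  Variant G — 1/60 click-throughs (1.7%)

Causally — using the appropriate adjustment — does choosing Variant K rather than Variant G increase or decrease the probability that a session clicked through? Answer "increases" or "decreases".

The stratified and pooled comparisons disagree (Variant K wins within each traffic source; Variant G wins overall), so the answer turns on the causal role of traffic source.
Traffic source differs across variants for reasons unrelated to any effect of the variant itself, and it separately predicts the outcome — a classic confounder. We must compare within traffic source levels.
Within each level — organic: 46.7% vs 39.7%; paid: 12.3% vs 1.7% — Variant K is higher every time.

increases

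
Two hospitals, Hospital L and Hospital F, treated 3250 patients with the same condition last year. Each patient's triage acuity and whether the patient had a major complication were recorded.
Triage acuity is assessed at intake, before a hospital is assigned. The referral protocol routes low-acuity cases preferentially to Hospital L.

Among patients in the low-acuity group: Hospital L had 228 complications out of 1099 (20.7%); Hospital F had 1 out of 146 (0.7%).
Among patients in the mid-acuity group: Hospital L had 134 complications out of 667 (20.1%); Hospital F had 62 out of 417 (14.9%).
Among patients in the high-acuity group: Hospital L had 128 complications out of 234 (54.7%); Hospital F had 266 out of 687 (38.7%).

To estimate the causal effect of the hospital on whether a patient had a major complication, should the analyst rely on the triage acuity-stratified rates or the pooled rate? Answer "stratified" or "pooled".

stratified

Hospital F is lower inside every triage acuity stratum but Hospital L is lower in aggregate. Whether to stratify depends on how triage acuity relates to the hospital.
Triage acuity satisfies the back-door criterion: it is not a descendant of the hospital, and it blocks the spurious path from hospital to outcome. Adjusting for it (i.e., using the within-triage acuity rates) gives the causal effect.
Within each level — low-acuity: 20.7% vs 0.7%; mid-acuity: 20.1% vs 14.9%; high-acuity: 54.7% vs 38.7% — Hospital F is lower every time.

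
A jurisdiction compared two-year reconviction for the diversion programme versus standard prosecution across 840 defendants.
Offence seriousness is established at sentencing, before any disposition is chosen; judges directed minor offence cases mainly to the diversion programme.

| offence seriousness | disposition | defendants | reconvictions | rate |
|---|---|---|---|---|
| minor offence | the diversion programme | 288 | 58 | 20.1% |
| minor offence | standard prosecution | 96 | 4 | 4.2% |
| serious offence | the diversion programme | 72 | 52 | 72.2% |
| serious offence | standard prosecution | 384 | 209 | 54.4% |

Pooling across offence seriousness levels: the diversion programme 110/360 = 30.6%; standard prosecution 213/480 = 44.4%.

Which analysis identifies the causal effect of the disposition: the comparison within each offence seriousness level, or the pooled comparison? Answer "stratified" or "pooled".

Here offence seriousness is a common cause — it drives both which disposition a case falls under and the outcome. The crude comparison mixes populations; the stratum-specific rates are the causally relevant ones.
Within each level — minor offence: 20.1% vs 4.2%; serious offence: 72.2% vs 54.4% — standard prosecution is lower every time.

stratified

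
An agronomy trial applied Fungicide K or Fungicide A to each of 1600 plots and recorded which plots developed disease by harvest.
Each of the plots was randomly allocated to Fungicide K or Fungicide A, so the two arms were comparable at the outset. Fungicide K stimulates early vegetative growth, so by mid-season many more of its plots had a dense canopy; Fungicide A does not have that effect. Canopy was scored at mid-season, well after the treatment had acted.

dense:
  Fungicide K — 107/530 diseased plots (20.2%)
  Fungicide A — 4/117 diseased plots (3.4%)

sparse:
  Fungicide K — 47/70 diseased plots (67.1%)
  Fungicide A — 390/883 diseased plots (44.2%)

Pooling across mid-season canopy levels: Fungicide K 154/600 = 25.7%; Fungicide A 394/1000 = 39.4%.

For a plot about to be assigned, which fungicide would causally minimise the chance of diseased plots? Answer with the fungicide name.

Fungicide K

The mid-season canopy-specific comparison favours Fungicide A throughout, but the pooled figures favour Fungicide K. The question is whether to condition on mid-season canopy.
Mid-season canopy is recorded after the fungicide and is itself shifted by it — it sits on the causal path from fungicide to outcome. Conditioning on a mediator would strip out part of the effect we want; the pooled comparison gives the total causal effect.
Pooled: Fungicide K 25.7% vs Fungicide A 39.4%; Fungicide K is lower overall.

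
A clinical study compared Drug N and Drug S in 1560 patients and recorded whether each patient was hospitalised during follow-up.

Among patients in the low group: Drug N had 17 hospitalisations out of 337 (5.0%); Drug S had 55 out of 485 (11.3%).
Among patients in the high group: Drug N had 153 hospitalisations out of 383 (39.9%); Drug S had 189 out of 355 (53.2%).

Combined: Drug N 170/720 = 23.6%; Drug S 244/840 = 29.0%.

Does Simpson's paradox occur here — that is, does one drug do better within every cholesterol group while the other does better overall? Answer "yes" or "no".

Within each cholesterol level (low 5.0% vs 11.3%; high 39.9% vs 53.2%), Drug N has the lower rate every time. Pooled: 23.6% vs 29.0% — Drug N has the lower rate overall. They agree.

no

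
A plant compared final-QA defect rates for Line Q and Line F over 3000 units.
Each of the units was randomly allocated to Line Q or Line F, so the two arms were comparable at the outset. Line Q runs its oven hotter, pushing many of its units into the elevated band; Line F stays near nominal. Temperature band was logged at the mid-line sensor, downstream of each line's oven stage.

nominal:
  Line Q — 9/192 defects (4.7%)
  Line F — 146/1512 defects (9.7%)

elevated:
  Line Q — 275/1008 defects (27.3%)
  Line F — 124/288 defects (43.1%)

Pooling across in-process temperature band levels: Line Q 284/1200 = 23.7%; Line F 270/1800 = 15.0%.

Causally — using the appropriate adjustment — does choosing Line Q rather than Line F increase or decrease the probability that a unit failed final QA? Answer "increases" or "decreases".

increases

In-process temperature band lies on the pathway line → in-process temperature band → outcome, so adjusting for it blocks the indirect effect. For the total causal effect of line, use the unadjusted pooled rates.
Pooled: Line Q 23.7% vs Line F 15.0%; Line F is lower overall.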